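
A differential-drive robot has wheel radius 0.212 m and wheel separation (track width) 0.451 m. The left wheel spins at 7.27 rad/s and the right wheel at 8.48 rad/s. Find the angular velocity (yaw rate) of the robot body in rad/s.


omega = r*(wR - wL)/L = 0.212*(8.48 - (7.27))/0.451 = 0.5688

0.5688 rad/s


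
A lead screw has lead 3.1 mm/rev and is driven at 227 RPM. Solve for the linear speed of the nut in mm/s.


v = lead * (RPM/60) = 3.1*227/60 = 11.7283

11.7283 mm/s


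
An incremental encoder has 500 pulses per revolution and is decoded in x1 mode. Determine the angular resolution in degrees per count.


resolution = 360 / (PPR * 1) = 360 / 500 = 0.7200

0.7200 degrees


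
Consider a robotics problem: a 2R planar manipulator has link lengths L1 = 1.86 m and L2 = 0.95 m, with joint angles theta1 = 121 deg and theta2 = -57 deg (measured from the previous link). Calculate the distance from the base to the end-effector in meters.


x = L1*cos(th1) + L2*cos(th1+th2) = -0.541518
y = L1*sin(th1) + L2*sin(th1+th2) = 2.448186
d = sqrt(x^2 + y^2) = sqrt(0.293242 + 5.993615) = 2.5074

2.5074 m


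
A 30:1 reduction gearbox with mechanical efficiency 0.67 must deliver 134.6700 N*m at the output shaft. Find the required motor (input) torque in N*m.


tau_in = tau_out / (N * eta) = 134.6700 / (30 * 0.67) = 6.7000

6.7000 N*m


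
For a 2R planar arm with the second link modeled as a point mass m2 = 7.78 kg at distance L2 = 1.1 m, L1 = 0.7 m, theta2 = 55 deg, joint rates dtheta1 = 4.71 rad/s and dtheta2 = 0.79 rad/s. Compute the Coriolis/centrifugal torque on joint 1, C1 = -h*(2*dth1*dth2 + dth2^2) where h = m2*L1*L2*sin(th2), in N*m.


h = m2*L1*L2*sin(th2) = 7.78*0.7*1.1*sin(55 deg) = 4.907212
C1 = -h*(2*4.71*0.79 + 0.79^2) = -4.907212*8.0659 = -39.5811

-39.5811 N*m


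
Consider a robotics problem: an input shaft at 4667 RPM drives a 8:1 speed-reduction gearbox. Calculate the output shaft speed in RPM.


omega_out = omega_in / N = 4667 / 8 = 583.3750

583.3750 RPM


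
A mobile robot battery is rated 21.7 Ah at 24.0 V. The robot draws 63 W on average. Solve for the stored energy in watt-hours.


E = capacity * V = 21.7*24.0 = 520.8000

520.8000 Wh


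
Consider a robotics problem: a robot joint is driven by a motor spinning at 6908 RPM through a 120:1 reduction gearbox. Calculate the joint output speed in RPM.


omega_joint = omega_motor / N = 6908 / 120 = 57.5667

57.5667 RPM


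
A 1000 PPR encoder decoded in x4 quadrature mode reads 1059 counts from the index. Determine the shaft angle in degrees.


angle = counts * 360 / (PPR*4) = 1059 * 360 / 4000 = 95.3100

95.3100 degrees


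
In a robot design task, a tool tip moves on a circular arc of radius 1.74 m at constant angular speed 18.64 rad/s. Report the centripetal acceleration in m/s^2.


a_c = omega^2 * r = 18.64^2 * 1.74 = 604.5623

604.5623 m/s^2


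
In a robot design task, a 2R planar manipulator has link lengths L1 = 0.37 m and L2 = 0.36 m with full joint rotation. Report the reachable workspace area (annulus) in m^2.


r_max = L1 + L2 = 0.7300, r_min = |L1 - L2| = 0.0100
A = pi*(r_max^2 - r_min^2) = pi*(0.5329 - 0.0001) = 1.6738

1.6738 m^2


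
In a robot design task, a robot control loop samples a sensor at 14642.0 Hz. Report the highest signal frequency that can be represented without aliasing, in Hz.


f_max = f_s/2 = 14642.0/2 = 7321.0000

7321.0000 Hz


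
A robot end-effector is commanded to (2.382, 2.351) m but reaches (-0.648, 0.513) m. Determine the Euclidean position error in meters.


dx = -0.648 - (2.382) = -3.0300, dy = 0.513 - (2.351) = -1.8380
err = sqrt(9.180900 + 3.378244) = 3.5439

3.5439 m


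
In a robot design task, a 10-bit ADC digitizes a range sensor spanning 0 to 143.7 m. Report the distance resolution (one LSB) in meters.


res = range / 2^n = 143.7/2^10 = 143.7/1024 = 0.1403

0.1403 m


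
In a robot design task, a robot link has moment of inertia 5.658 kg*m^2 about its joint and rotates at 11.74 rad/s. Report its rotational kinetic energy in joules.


KE = (1/2)*I*omega^2 = 0.5*5.658*11.74^2 = 389.9143

389.9143 J


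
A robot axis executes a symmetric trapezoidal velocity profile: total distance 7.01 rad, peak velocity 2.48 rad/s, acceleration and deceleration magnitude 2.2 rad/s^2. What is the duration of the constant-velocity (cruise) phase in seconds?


t_acc = v/a = 1.127273 s, d_acc = v^2/(2a) = 1.397818 rad each
d_cruise = 7.01 - 2*1.397818 = 4.214364 rad
t_cruise = d_cruise/v = 4.214364/2.48 = 1.6993

1.6993 s


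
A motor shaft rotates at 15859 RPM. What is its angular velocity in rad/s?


omega = 15859 * 2*pi/60 = 1660.7506

1660.7506 rad/s


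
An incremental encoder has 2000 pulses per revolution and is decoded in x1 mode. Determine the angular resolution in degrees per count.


resolution = 360 / (PPR * 1) = 360 / 2000 = 0.1800

0.1800 degrees


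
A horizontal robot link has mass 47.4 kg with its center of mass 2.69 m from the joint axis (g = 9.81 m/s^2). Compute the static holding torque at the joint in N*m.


tau = m*g*L = 47.4 * 9.81 * 2.69 = 1250.8339

1250.8339 N*m


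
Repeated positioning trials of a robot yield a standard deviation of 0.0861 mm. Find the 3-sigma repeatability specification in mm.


repeatability = 3*sigma = 3*0.0861 = 0.2583

0.2583 mm


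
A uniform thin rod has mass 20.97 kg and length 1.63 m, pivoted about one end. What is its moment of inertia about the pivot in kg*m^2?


I = (1/3)*m*L^2 = (1/3)*20.97*1.63^2 = 18.5717

18.5717 kg*m^2


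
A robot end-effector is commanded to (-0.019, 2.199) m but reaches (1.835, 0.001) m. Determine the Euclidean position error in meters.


dx = 1.835 - (-0.019) = 1.8540, dy = 0.001 - (2.199) = -2.1980
err = sqrt(3.437316 + 4.831204) = 2.8755

2.8755 m


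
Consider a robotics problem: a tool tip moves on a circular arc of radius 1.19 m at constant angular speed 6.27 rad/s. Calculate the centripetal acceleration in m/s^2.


a_c = omega^2 * r = 6.27^2 * 1.19 = 46.7824

46.7824 m/s^2


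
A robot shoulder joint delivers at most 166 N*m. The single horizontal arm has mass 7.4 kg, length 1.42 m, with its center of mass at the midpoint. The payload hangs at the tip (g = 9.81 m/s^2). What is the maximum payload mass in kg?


tau_arm = m_arm*g*(L/2) = 7.4*9.81*1.42/2 = 51.5417 N*m
tau_payload = tau_max - tau_arm = 166 - 51.5417 = 114.4583
m_payload = tau_payload / (g*L) = 114.4583 / (9.81*1.42) = 8.2166

8.2166 kg


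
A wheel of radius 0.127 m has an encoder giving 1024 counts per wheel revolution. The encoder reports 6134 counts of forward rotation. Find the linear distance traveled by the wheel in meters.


revs = 6134/1024 = 5.990234
d = revs * 2*pi*r = 5.990234 * 2*pi*0.127 = 4.7800

4.7800 m


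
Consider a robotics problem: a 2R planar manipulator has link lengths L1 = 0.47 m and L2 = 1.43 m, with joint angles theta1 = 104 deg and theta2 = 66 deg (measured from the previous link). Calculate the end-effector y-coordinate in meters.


y = L1*sin(th1) + L2*sin(th1+th2) = 0.47*sin(104 deg) + 1.43*sin(170 deg) = 0.7044

0.7044 m


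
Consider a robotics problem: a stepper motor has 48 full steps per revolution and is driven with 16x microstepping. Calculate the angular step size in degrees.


step = 360/(48*16) = 360/768 = 0.4688

0.4688 degrees


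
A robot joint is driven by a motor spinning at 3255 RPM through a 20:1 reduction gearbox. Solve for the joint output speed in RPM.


omega_joint = omega_motor / N = 3255 / 20 = 162.7500

162.7500 RPM


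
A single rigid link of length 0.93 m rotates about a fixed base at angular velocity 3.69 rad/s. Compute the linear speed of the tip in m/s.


v = L*omega = 0.93 * 3.69 = 3.4317

3.4317 m/s


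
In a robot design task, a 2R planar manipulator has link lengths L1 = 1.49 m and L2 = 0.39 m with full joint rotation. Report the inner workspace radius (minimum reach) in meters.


r_min = |L1 - L2| = |1.49 - 0.39| = 1.1000

1.1000 m


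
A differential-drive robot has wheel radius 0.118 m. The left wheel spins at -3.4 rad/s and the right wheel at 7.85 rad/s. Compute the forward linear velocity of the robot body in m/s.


v = r*(wR + wL)/2 = 0.118*(7.85 + -3.4)/2 = 0.2625

0.2625 m/s


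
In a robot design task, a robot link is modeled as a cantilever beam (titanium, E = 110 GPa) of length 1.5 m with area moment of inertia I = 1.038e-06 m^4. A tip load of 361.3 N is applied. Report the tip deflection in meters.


delta = F*L^3/(3*E*I) = 361.3*1.5^3/(3*1.100e+11*1.038e-06)
      = 1219.3875/342540 = 0.0036

0.0036 m


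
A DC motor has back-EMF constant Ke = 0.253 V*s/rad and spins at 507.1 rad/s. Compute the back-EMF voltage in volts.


V_emf = Ke * omega = 0.253*507.1 = 128.2963

128.2963 V


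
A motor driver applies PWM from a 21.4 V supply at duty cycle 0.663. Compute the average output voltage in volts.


V_avg = V_supply * D = 21.4*0.663 = 14.1882

14.1882 V


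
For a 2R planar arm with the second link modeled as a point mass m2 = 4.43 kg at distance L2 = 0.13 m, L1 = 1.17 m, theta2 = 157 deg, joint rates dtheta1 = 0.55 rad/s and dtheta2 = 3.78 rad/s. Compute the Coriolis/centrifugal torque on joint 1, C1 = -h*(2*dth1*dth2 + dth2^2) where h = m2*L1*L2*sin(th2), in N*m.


h = m2*L1*L2*sin(th2) = 4.43*1.17*0.13*sin(157 deg) = 0.263276
C1 = -h*(2*0.55*3.78 + 3.78^2) = -0.263276*18.4464 = -4.8565

-4.8565 N*m


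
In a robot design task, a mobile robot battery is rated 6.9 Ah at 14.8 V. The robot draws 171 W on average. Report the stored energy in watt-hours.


E = capacity * V = 6.9*14.8 = 102.1200

102.1200 Wh


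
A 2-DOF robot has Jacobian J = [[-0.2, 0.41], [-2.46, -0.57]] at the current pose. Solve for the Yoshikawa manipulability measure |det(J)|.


det(J) = -0.2*-0.57 - (0.41)*(-2.46) = 1.1226
|det(J)| = 1.1226

1.1226


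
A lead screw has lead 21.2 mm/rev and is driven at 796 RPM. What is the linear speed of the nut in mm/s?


v = lead * (RPM/60) = 21.2*796/60 = 281.2533

281.2533 mm/s


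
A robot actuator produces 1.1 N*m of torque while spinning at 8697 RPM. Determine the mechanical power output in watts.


omega = 8697 * 2*pi/60 = 910.747710 rad/s
P = tau * omega = 1.1 * 910.747710 = 1001.8225

1001.8225 W


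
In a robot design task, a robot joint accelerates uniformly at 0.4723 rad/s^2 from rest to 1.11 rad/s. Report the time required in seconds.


t = delta_omega / alpha = 1.11 / 0.4723 = 2.3502

2.3502 s


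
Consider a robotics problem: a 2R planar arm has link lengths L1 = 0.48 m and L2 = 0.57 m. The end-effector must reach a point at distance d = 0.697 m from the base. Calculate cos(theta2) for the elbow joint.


cos(th2) = (d^2 - L1^2 - L2^2)/(2*L1*L2) = (0.697^2 - 0.48^2 - 0.57^2)/(2*0.48*0.57) = -0.1270

-0.1270


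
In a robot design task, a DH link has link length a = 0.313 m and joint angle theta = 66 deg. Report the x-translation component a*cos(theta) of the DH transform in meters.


a*cos(theta) = 0.313*cos(66 deg) = 0.1273

0.1273 m


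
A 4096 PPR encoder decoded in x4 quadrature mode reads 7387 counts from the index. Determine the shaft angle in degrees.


angle = counts * 360 / (PPR*4) = 7387 * 360 / 16384 = 162.3120

162.3120 degrees


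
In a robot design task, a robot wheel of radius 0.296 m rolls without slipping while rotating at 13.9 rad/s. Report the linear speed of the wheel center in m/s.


v = omega * r = 13.9 * 0.296 = 4.1144

4.1144 m/s


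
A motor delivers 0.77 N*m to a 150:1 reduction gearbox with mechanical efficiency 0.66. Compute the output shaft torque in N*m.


tau_out = tau_in * N * eta = 0.77 * 150 * 0.66 = 76.2300

76.2300 N*m


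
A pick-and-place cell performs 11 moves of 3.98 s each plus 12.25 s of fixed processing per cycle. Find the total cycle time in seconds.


T = 11*3.98 + 12.25 = 56.0300

56.0300 s


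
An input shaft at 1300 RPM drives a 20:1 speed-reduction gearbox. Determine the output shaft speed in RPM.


omega_out = omega_in / N = 1300 / 20 = 65.0000

65.0000 RPM


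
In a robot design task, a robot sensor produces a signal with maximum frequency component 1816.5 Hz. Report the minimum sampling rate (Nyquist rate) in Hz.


f_s,min = 2*f_max = 2*1816.5 = 3633.0000

3633.0000 Hz


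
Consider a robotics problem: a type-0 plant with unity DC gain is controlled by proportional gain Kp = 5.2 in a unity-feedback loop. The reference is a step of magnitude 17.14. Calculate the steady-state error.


e_ss = R/(1 + Kp) = 17.14/(1 + 5.2) = 17.14/6.2000 = 2.7645

2.7645


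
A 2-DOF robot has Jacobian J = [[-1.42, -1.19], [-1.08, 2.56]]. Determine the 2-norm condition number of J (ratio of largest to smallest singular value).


JJ^T eigenvalues: trace(JJ^T) = 11.1525, det(JJ^T) = det(J)^2 = 24.21033616
s_max^2 = (11.1525 + sqrt(27.53691161))/2 = 8.20003122
s_min^2 = (11.1525 - sqrt(27.53691161))/2 = 2.95246878
kappa = s_max/s_min = sqrt(8.20003122/2.95246878) = 1.6665

1.6665


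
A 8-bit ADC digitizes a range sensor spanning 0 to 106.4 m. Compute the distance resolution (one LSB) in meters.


res = range / 2^n = 106.4/2^8 = 106.4/256 = 0.4156

0.4156 m


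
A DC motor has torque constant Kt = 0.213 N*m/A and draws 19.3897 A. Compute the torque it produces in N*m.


tau = Kt * I = 0.213*19.3897 = 4.1300

4.1300 N*m


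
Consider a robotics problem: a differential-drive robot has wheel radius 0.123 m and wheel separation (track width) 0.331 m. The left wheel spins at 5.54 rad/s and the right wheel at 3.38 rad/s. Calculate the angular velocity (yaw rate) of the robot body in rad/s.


omega = r*(wR - wL)/L = 0.123*(3.38 - (5.54))/0.331 = -0.8027

-0.8027 rad/s


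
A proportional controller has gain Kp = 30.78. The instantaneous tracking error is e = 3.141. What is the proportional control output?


u_P = Kp * e = 30.78 * 3.141 = 96.6800

96.6800


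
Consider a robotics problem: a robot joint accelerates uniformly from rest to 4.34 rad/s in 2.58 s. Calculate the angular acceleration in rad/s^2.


alpha = delta_omega / t = 4.34 / 2.58 = 1.6822

1.6822 rad/s^2


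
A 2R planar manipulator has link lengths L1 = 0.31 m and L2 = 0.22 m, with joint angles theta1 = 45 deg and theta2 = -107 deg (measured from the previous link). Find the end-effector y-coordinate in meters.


y = L1*sin(th1) + L2*sin(th1+th2) = 0.31*sin(45 deg) + 0.22*sin(-62 deg) = 0.0250

0.0250 m


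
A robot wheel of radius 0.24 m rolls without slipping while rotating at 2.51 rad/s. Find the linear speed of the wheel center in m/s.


v = omega * r = 2.51 * 0.24 = 0.6024

0.6024 m/s


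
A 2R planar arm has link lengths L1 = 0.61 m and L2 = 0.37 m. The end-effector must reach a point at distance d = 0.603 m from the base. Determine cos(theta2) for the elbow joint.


cos(th2) = (d^2 - L1^2 - L2^2)/(2*L1*L2) = (0.603^2 - 0.61^2 - 0.37^2)/(2*0.61*0.37) = -0.3221

-0.3221


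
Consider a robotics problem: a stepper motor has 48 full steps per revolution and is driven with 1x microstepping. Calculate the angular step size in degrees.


step = 360/(48*1) = 360/48 = 7.5000

7.5000 degrees


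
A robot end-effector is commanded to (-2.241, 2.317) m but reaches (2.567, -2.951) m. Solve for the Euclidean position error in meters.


dx = 2.567 - (-2.241) = 4.8080, dy = -2.951 - (2.317) = -5.2680
err = sqrt(23.116864 + 27.751824) = 7.1322

7.1322 m


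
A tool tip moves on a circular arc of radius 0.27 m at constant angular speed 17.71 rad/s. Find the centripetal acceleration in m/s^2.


a_c = omega^2 * r = 17.71^2 * 0.27 = 84.6839

84.6839 m/s^2


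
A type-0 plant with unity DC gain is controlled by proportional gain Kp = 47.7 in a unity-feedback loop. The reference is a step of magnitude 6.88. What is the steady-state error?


e_ss = R/(1 + Kp) = 6.88/(1 + 47.7) = 6.88/48.7000 = 0.1413

0.1413


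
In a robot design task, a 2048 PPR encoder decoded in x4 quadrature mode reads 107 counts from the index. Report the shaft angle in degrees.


angle = counts * 360 / (PPR*4) = 107 * 360 / 8192 = 4.7021

4.7021 degrees


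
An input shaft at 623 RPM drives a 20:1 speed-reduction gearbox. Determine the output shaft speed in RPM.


omega_out = omega_in / N = 623 / 20 = 31.1500

31.1500 RPM


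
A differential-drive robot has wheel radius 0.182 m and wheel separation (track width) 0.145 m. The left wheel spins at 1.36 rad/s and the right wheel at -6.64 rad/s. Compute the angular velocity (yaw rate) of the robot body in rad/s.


omega = r*(wR - wL)/L = 0.182*(-6.64 - (1.36))/0.145 = -10.0414

-10.0414 rad/s


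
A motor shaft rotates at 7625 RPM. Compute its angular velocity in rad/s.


omega = 7625 * 2*pi/60 = 798.4881

798.4881 rad/s


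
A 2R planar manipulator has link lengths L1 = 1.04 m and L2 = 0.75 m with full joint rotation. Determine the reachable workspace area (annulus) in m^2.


r_max = L1 + L2 = 1.7900, r_min = |L1 - L2| = 0.2900
A = pi*(r_max^2 - r_min^2) = pi*(3.2041 - 0.0841) = 9.8018

9.8018 m^2


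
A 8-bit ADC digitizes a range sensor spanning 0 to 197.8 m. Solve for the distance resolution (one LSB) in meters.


res = range / 2^n = 197.8/2^8 = 197.8/256 = 0.7727

0.7727 m


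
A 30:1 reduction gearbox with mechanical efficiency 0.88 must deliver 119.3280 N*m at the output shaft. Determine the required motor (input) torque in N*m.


tau_in = tau_out / (N * eta) = 119.3280 / (30 * 0.88) = 4.5200

4.5200 N*m


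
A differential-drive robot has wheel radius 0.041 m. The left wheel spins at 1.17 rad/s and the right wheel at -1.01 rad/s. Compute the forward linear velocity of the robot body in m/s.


v = r*(wR + wL)/2 = 0.041*(-1.01 + 1.17)/2 = 0.0033

0.0033 m/s


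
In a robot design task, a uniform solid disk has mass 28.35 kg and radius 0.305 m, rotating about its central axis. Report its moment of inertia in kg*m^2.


I = (1/2)*m*R^2 = 0.5*28.35*0.305^2 = 1.3186

1.3186 kg*m^2


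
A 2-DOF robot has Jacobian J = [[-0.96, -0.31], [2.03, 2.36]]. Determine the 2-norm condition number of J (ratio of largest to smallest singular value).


JJ^T eigenvalues: trace(JJ^T) = 10.7082, det(JJ^T) = det(J)^2 = 2.67747769
s_max^2 = (10.7082 + sqrt(103.95563648))/2 = 10.45203185
s_min^2 = (10.7082 - sqrt(103.95563648))/2 = 0.25616815
kappa = s_max/s_min = sqrt(10.45203185/0.25616815) = 6.3876

6.3876


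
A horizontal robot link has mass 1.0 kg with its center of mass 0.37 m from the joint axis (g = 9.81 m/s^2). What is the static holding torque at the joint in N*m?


tau = m*g*L = 1.0 * 9.81 * 0.37 = 3.6297

3.6297 N*m


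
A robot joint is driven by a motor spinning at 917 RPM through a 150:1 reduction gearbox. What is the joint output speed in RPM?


omega_joint = omega_motor / N = 917 / 150 = 6.1133

6.1133 RPM


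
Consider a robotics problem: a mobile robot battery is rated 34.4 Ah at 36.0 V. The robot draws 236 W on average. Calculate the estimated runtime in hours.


E = 34.4*36.0 = 1238.4000 Wh
t = E/P = 1238.4000/236 = 5.2475

5.2475 hours


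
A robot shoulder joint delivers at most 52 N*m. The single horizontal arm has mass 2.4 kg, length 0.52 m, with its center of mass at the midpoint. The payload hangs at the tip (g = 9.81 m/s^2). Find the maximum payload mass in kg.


tau_arm = m_arm*g*(L/2) = 2.4*9.81*0.52/2 = 6.1214 N*m
tau_payload = tau_max - tau_arm = 52 - 6.1214 = 45.8786
m_payload = tau_payload / (g*L) = 45.8786 / (9.81*0.52) = 8.9937

8.9937 kg


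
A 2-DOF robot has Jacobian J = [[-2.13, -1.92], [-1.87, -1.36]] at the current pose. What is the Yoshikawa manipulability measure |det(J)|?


det(J) = -2.13*-1.36 - (-1.92)*(-1.87) = -0.6936
|det(J)| = 0.6936

0.6936


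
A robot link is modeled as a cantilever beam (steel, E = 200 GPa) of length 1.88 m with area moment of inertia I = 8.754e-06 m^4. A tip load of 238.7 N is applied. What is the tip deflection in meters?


delta = F*L^3/(3*E*I) = 238.7*1.88^3/(3*2.000e+11*8.754e-06)
      = 1586.0832064/5252400 = 3.0197e-04

3.0197e-04 m


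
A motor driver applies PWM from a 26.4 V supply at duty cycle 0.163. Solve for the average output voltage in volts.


V_avg = V_supply * D = 26.4*0.163 = 4.3032

4.3032 V


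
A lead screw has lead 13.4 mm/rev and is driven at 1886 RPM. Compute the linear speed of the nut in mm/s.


v = lead * (RPM/60) = 13.4*1886/60 = 421.2067

421.2067 mm/s


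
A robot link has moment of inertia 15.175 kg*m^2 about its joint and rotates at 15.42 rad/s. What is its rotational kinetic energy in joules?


KE = (1/2)*I*omega^2 = 0.5*15.175*15.42^2 = 1804.1284

1804.1284 J


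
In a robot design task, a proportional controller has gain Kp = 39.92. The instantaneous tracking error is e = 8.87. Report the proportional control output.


u_P = Kp * e = 39.92 * 8.87 = 354.0904

354.0904


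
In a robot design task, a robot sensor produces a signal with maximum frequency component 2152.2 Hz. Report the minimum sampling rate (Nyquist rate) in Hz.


f_s,min = 2*f_max = 2*2152.2 = 4304.4000

4304.4000 Hz


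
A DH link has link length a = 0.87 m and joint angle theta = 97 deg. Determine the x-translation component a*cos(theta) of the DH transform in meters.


a*cos(theta) = 0.87*cos(97 deg) = -0.1060

-0.1060 m


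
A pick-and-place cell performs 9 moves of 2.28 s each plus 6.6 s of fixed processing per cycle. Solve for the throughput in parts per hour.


T_cycle = 9*2.28 + 6.6 = 27.1200 s
rate = 3600/T = 132.7434

132.7434 parts/hour


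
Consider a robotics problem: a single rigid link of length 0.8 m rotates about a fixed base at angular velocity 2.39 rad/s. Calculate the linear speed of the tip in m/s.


v = L*omega = 0.8 * 2.39 = 1.9120

1.9120 m/s


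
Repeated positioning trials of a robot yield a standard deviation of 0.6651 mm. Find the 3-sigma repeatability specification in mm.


repeatability = 3*sigma = 3*0.6651 = 1.9953

1.9953 mm


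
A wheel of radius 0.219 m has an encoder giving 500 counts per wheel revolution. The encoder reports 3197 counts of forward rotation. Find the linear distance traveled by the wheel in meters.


revs = 3197/500 = 6.394000
d = revs * 2*pi*r = 6.394000 * 2*pi*0.219 = 8.7983

8.7983 m


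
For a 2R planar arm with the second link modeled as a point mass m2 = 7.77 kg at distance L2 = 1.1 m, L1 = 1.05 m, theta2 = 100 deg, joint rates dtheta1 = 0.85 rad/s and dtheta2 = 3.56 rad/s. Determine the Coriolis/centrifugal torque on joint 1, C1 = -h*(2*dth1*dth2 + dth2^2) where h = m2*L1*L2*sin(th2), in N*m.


h = m2*L1*L2*sin(th2) = 7.77*1.05*1.1*sin(100 deg) = 8.838009
C1 = -h*(2*0.85*3.56 + 3.56^2) = -8.838009*18.7256 = -165.4970

-165.4970 N*m


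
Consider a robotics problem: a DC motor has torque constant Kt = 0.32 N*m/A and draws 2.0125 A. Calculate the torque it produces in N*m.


tau = Kt * I = 0.32*2.0125 = 0.6440

0.6440 N*m


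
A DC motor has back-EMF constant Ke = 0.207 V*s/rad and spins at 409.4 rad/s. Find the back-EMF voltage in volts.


V_emf = Ke * omega = 0.207*409.4 = 84.7458

84.7458 V


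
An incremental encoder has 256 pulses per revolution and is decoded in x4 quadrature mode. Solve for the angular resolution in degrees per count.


resolution = 360 / (PPR * 4) = 360 / 1024 = 0.3516

0.3516 degrees


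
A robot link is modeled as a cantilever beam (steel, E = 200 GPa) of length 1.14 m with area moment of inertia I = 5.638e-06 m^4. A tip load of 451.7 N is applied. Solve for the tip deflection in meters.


delta = F*L^3/(3*E*I) = 451.7*1.14^3/(3*2.000e+11*5.638e-06)
      = 669.2134248/3382800 = 1.9783e-04

1.9783e-04 m


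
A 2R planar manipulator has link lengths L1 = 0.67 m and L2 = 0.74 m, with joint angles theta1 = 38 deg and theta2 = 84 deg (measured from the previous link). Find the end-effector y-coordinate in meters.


y = L1*sin(th1) + L2*sin(th1+th2) = 0.67*sin(38 deg) + 0.74*sin(122 deg) = 1.0400

1.0400 m


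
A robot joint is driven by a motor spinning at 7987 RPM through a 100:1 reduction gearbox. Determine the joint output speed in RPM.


omega_joint = omega_motor / N = 7987 / 100 = 79.8700

79.8700 RPM


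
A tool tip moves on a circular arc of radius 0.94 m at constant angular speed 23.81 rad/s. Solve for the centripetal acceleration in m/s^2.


a_c = omega^2 * r = 23.81^2 * 0.94 = 532.9011

532.9011 m/s^2


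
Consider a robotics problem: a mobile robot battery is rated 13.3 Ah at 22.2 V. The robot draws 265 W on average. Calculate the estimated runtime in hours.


E = 13.3*22.2 = 295.2600 Wh
t = E/P = 295.2600/265 = 1.1142

1.1142 hours


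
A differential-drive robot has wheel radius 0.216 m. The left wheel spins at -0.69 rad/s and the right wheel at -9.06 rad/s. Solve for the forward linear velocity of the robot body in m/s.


v = r*(wR + wL)/2 = 0.216*(-9.06 + -0.69)/2 = -1.0530

-1.0530 m/s


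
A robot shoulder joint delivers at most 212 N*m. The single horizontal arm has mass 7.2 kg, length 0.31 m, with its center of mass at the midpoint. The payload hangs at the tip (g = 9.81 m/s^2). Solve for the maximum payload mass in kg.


tau_arm = m_arm*g*(L/2) = 7.2*9.81*0.31/2 = 10.9480 N*m
tau_payload = tau_max - tau_arm = 212 - 10.9480 = 201.0520
m_payload = tau_payload / (g*L) = 201.0520 / (9.81*0.31) = 66.1116

66.1116 kg


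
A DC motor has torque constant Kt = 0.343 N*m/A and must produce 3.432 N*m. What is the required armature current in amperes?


I = tau / Kt = 3.432/0.343 = 10.0058

10.0058 A


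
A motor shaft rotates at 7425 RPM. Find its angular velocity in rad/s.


omega = 7425 * 2*pi/60 = 777.5442

777.5442 rad/s


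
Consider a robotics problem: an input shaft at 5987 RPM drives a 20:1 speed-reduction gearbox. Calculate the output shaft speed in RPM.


omega_out = omega_in / N = 5987 / 20 = 299.3500

299.3500 RPM


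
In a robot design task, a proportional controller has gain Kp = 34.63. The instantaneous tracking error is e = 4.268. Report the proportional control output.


u_P = Kp * e = 34.63 * 4.268 = 147.8008

147.8008


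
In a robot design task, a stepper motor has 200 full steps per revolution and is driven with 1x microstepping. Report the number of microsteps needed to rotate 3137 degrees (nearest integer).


step_size = 360/(200*1) = 360/200 = 1.800000 deg
n = 3137/(360/200) = 3137*200/360 = 1742.7778 -> 1743

1743 steps


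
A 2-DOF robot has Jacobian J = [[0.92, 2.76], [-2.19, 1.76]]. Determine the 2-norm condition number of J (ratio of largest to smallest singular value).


JJ^T eigenvalues: trace(JJ^T) = 16.3577, det(JJ^T) = det(J)^2 = 58.73076496
s_max^2 = (16.3577 + sqrt(32.65128945))/2 = 11.03591534
s_min^2 = (16.3577 - sqrt(32.65128945))/2 = 5.32178466
kappa = s_max/s_min = sqrt(11.03591534/5.32178466) = 1.4400

1.4400


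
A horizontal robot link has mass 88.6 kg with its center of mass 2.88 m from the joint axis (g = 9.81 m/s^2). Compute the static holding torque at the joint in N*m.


tau = m*g*L = 88.6 * 9.81 * 2.88 = 2503.1981

2503.1981 N*m


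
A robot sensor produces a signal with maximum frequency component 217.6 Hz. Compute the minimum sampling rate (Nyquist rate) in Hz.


f_s,min = 2*f_max = 2*217.6 = 435.2000

435.2000 Hz


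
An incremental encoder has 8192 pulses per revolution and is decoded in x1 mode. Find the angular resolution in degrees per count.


resolution = 360 / (PPR * 1) = 360 / 8192 = 0.0439

0.0439 degrees


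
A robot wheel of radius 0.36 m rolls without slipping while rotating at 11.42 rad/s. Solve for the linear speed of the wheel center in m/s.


v = omega * r = 11.42 * 0.36 = 4.1112

4.1112 m/s


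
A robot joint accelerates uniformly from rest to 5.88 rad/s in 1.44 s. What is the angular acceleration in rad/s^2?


alpha = delta_omega / t = 5.88 / 1.44 = 4.0833

4.0833 rad/s^2


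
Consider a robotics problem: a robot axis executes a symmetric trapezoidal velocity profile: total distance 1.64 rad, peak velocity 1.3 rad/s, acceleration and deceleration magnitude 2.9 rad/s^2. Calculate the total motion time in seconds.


t_acc = v/a = 1.3/2.9 = 0.448276 s
d_acc = v^2/(2a) = 0.291379 rad (each ramp)
d_cruise = 1.64 - 2*0.291379 = 1.057242 rad
t_cruise = 1.057242/1.3 = 0.813263 s
t_total = 2*0.448276 + 0.813263 = 1.7098

1.7098 s


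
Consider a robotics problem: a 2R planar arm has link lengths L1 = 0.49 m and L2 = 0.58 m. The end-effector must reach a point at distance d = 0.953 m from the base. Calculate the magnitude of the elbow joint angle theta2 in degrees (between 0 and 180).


cos(th2) = (d^2 - L1^2 - L2^2)/(2*L1*L2) = (0.953^2 - 0.49^2 - 0.58^2)/(2*0.49*0.58) = 0.58358374
th2 = acos(0.58358374) = 54.2970 deg

54.2970 degrees


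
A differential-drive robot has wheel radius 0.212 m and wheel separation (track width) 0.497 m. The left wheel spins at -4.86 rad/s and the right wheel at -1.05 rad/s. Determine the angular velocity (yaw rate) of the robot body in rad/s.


omega = r*(wR - wL)/L = 0.212*(-1.05 - (-4.86))/0.497 = 1.6252

1.6252 rad/s


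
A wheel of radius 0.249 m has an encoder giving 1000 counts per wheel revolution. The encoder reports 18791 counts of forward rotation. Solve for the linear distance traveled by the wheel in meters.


revs = 18791/1000 = 18.791000
d = revs * 2*pi*r = 18.791000 * 2*pi*0.249 = 29.3988

29.3988 m


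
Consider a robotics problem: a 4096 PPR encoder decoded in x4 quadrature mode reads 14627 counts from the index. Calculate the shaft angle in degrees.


angle = counts * 360 / (PPR*4) = 14627 * 360 / 16384 = 321.3940

321.3940 degrees


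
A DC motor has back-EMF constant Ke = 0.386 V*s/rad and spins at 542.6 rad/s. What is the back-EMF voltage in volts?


V_emf = Ke * omega = 0.386*542.6 = 209.4436

209.4436 V


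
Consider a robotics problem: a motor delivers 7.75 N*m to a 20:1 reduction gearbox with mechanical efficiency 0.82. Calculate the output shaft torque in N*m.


tau_out = tau_in * N * eta = 7.75 * 20 * 0.82 = 127.1000

127.1000 N*m


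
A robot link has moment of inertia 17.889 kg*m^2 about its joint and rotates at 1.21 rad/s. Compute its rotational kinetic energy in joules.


KE = (1/2)*I*omega^2 = 0.5*17.889*1.21^2 = 13.0956

13.0956 J


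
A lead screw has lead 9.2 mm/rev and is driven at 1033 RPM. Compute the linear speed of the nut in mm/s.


v = lead * (RPM/60) = 9.2*1033/60 = 158.3933

158.3933 mm/s


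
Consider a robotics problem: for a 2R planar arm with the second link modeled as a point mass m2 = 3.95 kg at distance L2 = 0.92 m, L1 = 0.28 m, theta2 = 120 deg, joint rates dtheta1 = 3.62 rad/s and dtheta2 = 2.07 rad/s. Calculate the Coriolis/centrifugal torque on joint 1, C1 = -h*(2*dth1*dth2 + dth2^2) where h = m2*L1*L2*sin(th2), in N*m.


h = m2*L1*L2*sin(th2) = 3.95*0.28*0.92*sin(120 deg) = 0.881198
C1 = -h*(2*3.62*2.07 + 2.07^2) = -0.881198*19.2717 = -16.9822

-16.9822 N*m


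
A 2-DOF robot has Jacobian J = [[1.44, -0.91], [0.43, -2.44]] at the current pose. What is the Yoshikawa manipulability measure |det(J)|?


det(J) = 1.44*-2.44 - (-0.91)*(0.43) = -3.1223
|det(J)| = 3.1223

3.1223


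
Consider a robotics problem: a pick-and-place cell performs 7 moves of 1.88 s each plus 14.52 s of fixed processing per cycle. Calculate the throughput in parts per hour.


T_cycle = 7*1.88 + 14.52 = 27.6800 s
rate = 3600/T = 130.0578

130.0578 parts/hour


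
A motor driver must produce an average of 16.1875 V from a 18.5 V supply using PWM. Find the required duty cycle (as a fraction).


D = V_avg/V_supply = 16.1875/18.5 = 0.8750

0.8750


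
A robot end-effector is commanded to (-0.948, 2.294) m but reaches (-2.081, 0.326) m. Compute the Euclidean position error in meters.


dx = -2.081 - (-0.948) = -1.1330, dy = 0.326 - (2.294) = -1.9680
err = sqrt(1.283689 + 3.873024) = 2.2708

2.2708 m


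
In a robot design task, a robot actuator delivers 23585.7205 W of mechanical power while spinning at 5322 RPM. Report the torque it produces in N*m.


omega = 5322 * 2*pi/60 = 557.318537 rad/s
tau = P / omega = 23585.7205 / 557.318537 = 42.3200

42.3200 N*m


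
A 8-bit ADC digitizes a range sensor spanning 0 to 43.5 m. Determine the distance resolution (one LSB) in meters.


res = range / 2^n = 43.5/2^8 = 43.5/256 = 0.1699

0.1699 m


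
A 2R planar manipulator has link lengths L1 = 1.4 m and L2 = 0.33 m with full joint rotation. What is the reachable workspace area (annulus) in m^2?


r_max = L1 + L2 = 1.7300, r_min = |L1 - L2| = 1.0700
A = pi*(r_max^2 - r_min^2) = pi*(2.9929 - 1.1449) = 5.8057

5.8057 m^2


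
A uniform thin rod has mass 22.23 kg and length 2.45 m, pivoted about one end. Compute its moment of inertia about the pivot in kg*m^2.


I = (1/3)*m*L^2 = (1/3)*22.23*2.45^2 = 44.4785

44.4785 kg*m^2


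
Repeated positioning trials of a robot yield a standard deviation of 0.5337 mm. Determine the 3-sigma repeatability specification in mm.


repeatability = 3*sigma = 3*0.5337 = 1.6011

1.6011 mm


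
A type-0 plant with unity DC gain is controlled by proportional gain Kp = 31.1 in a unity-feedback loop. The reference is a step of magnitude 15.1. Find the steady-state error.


e_ss = R/(1 + Kp) = 15.1/(1 + 31.1) = 15.1/32.1000 = 0.4704

0.4704


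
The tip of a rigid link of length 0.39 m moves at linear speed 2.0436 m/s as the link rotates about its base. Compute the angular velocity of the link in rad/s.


omega = v / L = 2.0436 / 0.39 = 5.2400

5.2400 rad/s


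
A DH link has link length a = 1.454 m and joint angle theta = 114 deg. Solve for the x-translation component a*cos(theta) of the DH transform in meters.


a*cos(theta) = 1.454*cos(114 deg) = -0.5914

-0.5914 m


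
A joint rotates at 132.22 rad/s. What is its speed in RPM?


RPM = 132.22 * 60/(2*pi) = 1262.6080

1262.6080 RPM


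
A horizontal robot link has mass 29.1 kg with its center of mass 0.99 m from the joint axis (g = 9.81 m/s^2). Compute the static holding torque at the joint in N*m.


tau = m*g*L = 29.1 * 9.81 * 0.99 = 282.6163

282.6163 N*m


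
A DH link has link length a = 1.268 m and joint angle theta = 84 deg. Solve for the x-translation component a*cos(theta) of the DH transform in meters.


a*cos(theta) = 1.268*cos(84 deg) = 0.1325

0.1325 m


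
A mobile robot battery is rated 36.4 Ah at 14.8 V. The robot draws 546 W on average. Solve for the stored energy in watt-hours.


E = capacity * V = 36.4*14.8 = 538.7200

538.7200 Wh


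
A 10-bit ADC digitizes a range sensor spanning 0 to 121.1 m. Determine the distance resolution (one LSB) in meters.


res = range / 2^n = 121.1/2^10 = 121.1/1024 = 0.1183

0.1183 m


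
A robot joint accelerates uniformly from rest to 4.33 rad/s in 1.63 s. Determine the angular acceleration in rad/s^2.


alpha = delta_omega / t = 4.33 / 1.63 = 2.6564

2.6564 rad/s^2


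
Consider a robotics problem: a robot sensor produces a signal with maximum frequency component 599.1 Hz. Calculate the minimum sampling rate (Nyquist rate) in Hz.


f_s,min = 2*f_max = 2*599.1 = 1198.2000

1198.2000 Hz


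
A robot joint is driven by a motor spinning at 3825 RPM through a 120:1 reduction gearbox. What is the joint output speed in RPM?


omega_joint = omega_motor / N = 3825 / 120 = 31.8750

31.8750 RPM


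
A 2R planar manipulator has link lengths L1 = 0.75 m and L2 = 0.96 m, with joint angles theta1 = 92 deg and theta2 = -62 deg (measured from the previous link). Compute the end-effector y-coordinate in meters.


y = L1*sin(th1) + L2*sin(th1+th2) = 0.75*sin(92 deg) + 0.96*sin(30 deg) = 1.2295

1.2295 m


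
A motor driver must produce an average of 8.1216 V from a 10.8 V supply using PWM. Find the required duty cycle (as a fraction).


D = V_avg/V_supply = 8.1216/10.8 = 0.7520

0.7520


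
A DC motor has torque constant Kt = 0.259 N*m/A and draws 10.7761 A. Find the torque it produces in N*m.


tau = Kt * I = 0.259*10.7761 = 2.7910

2.7910 N*m


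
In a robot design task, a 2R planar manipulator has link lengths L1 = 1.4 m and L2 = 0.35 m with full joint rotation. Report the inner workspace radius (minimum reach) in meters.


r_min = |L1 - L2| = |1.4 - 0.35| = 1.0500

1.0500 m


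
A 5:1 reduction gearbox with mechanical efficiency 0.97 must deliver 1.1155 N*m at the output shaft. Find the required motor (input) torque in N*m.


tau_in = tau_out / (N * eta) = 1.1155 / (5 * 0.97) = 0.2300

0.2300 N*m


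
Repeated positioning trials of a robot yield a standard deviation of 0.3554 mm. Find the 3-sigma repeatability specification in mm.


repeatability = 3*sigma = 3*0.3554 = 1.0662

1.0662 mm


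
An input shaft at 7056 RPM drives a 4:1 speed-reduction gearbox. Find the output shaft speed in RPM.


omega_out = omega_in / N = 7056 / 4 = 1764.0000

1764.0000 RPM


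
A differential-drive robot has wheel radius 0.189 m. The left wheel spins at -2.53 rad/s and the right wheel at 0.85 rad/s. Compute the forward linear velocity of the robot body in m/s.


v = r*(wR + wL)/2 = 0.189*(0.85 + -2.53)/2 = -0.1588

-0.1588 m/s


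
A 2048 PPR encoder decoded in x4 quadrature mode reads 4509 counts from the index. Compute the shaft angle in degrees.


angle = counts * 360 / (PPR*4) = 4509 * 360 / 8192 = 198.1494

198.1494 degrees


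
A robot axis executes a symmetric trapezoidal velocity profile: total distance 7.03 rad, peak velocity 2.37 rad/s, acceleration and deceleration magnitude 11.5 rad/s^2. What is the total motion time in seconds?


t_acc = v/a = 2.37/11.5 = 0.206087 s
d_acc = v^2/(2a) = 0.244213 rad (each ramp)
d_cruise = 7.03 - 2*0.244213 = 6.541574 rad
t_cruise = 6.541574/2.37 = 2.760158 s
t_total = 2*0.206087 + 2.760158 = 3.1723

3.1723 s


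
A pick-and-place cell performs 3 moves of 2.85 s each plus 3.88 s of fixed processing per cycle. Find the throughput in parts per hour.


T_cycle = 3*2.85 + 3.88 = 12.4300 s
rate = 3600/T = 289.6219

289.6219 parts/hour


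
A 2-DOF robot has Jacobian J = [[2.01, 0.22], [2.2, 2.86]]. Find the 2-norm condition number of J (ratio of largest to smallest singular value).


JJ^T eigenvalues: trace(JJ^T) = 17.1081, det(JJ^T) = det(J)^2 = 27.71601316
s_max^2 = (17.1081 + sqrt(181.82303297))/2 = 15.29613857
s_min^2 = (17.1081 - sqrt(181.82303297))/2 = 1.81196143
kappa = s_max/s_min = sqrt(15.29613857/1.81196143) = 2.9055

2.9055


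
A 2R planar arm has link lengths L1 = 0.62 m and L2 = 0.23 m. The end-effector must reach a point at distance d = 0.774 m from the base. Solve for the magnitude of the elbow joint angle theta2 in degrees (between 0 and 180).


cos(th2) = (d^2 - L1^2 - L2^2)/(2*L1*L2) = (0.774^2 - 0.62^2 - 0.23^2)/(2*0.62*0.23) = 0.56723703
th2 = acos(0.56723703) = 55.4422 deg

55.4422 degrees


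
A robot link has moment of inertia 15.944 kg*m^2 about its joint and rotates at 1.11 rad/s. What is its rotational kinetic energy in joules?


KE = (1/2)*I*omega^2 = 0.5*15.944*1.11^2 = 9.8223

9.8223 J


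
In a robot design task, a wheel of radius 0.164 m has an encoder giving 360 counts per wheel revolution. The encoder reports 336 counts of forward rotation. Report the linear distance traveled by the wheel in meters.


revs = 336/360 = 0.933333
d = revs * 2*pi*r = 0.933333 * 2*pi*0.164 = 0.9617

0.9617 m


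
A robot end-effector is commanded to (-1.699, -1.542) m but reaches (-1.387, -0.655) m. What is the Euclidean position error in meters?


dx = -1.387 - (-1.699) = 0.3120, dy = -0.655 - (-1.542) = 0.8870
err = sqrt(0.097344 + 0.786769) = 0.9403

0.9403 m


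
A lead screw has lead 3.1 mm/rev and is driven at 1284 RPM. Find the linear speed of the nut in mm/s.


v = lead * (RPM/60) = 3.1*1284/60 = 66.3400

66.3400 mm/s
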